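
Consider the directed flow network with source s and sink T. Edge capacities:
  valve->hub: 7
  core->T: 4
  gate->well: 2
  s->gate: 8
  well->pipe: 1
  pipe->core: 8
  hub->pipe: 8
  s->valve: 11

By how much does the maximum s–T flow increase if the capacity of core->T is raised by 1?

1

Original max flow = 4.
After raising cap(core->T), augmenting paths through that edge carry 1 more unit.
New max flow = 5. Increase = 1.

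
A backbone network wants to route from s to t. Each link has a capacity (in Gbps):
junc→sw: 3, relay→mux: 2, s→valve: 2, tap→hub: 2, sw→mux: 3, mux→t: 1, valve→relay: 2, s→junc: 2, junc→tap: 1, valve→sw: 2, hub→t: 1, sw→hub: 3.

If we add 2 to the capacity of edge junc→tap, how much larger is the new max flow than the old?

Original max flow = 2.
Edge junc→tap does not cross the min cut (source side {hub, junc, mux, relay, s, sw, tap, valve}), so extra capacity there cannot help.
New max flow = 2. Increase = 0.

0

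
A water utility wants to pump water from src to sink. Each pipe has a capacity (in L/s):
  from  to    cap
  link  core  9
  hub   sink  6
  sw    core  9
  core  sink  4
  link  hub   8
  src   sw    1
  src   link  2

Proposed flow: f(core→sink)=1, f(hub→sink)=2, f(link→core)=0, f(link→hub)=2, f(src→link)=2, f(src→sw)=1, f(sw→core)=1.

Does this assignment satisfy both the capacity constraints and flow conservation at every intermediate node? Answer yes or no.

Every edge has 0 ≤ f(e) ≤ cap(e).
At each intermediate node, inflow equals outflow.

Yes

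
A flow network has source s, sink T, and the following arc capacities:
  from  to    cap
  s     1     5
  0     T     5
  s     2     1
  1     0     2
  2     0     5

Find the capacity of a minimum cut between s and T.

Max flow = 3 (via 2 augmenting paths).
In the residual at optimum, the set reachable from s is {1, s}.
Cut edges: s->2 (cap 1), 1->0 (cap 2). Sum = 3.

3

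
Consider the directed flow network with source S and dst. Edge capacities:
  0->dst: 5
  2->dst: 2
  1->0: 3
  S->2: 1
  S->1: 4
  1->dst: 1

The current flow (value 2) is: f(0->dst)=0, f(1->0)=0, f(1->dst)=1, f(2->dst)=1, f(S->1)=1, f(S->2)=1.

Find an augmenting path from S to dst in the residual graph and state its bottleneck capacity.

S->1->0->dst, bottleneck 3

Residual along S->1->0->dst: S->1: 3, 1->0: 3, 0->dst: 5.
Bottleneck = min = 3.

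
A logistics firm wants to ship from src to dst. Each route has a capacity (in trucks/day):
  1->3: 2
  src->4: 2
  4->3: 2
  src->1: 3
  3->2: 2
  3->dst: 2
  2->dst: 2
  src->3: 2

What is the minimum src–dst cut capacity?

Max flow = 4 (via 2 augmenting paths).
In the residual at optimum, the set reachable from src is {1, 3, 4, src}.
Cut edges: 3->2 (cap 2), 3->dst (cap 2). Sum = 4.

4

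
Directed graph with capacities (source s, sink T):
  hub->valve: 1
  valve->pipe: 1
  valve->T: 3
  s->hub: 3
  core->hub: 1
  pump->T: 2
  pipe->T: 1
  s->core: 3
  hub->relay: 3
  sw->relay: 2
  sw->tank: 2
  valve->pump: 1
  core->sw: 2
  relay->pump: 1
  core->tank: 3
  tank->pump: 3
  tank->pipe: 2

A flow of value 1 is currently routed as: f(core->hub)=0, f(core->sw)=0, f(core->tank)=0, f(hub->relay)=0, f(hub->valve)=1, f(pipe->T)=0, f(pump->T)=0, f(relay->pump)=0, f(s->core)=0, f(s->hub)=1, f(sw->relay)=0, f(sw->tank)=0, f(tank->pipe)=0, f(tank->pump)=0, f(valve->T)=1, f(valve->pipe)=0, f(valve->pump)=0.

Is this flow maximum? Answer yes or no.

Residual path s->core->tank->pump->T has bottleneck 2 > 0.
Pushing 2 along it raises the flow to 3, so the given flow is not maximum.

No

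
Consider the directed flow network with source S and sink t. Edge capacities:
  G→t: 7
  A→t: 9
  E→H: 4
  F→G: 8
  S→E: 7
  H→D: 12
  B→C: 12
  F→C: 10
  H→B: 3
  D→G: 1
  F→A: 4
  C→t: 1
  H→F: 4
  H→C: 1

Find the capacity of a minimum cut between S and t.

Max flow = 4 (via 2 augmenting paths).
In the residual at optimum, the set reachable from S is {E, S}.
Cut edges: E→H (cap 4). Sum = 4.

4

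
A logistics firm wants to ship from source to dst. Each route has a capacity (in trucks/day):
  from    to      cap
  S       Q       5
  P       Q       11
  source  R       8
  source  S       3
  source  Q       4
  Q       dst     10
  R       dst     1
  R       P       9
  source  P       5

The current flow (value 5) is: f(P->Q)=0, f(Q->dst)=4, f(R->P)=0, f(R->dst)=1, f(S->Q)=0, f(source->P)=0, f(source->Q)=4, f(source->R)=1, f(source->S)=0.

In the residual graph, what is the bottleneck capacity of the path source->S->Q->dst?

Residual capacities along the path: source->S: 3, S->Q: 5, Q->dst: 6.
Minimum is 3.

3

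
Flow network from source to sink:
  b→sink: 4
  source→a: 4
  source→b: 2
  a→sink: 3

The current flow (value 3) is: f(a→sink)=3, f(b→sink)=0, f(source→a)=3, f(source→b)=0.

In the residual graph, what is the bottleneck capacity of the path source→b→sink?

2

Residual capacities along the path: source→b: 2, b→sink: 4.
Minimum is 2.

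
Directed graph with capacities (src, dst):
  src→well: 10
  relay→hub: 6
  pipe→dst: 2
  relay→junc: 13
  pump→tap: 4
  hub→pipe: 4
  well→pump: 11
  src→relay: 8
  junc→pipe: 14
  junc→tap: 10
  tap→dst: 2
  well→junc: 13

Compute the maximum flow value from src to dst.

Augment src→relay→hub→pipe→dst: bottleneck 2. Total 2.
Augment src→relay→junc→tap→dst: bottleneck 2. Total 4.
No augmenting path remains in the residual graph.

4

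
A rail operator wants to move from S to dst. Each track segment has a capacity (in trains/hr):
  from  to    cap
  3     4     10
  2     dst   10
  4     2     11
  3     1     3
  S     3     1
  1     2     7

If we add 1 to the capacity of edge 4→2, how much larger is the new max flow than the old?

0

Original max flow = 1.
Edge 4→2 does not cross the min cut (source side {S}), so extra capacity there cannot help.
New max flow = 1. Increase = 0.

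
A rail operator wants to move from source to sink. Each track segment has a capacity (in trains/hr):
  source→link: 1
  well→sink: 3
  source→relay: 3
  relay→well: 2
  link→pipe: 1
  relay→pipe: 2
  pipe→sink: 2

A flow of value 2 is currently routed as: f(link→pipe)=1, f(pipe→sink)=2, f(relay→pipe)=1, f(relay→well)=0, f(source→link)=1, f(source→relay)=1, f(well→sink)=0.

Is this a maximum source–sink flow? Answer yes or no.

No

Residual path source→relay→well→sink has bottleneck 2 > 0.
Pushing 2 along it raises the flow to 4, so the given flow is not maximum.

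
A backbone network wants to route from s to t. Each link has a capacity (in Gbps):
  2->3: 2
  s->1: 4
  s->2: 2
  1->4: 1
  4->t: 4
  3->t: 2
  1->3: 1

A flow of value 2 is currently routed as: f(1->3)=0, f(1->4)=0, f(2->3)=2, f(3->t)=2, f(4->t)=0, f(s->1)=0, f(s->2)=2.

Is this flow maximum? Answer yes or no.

No

Residual path s->1->4->t has bottleneck 1 > 0.
Pushing 1 along it raises the flow to 3, so the given flow is not maximum.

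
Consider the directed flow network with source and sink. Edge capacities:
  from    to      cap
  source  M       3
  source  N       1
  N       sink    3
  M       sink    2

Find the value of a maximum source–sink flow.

Augment source→M→sink: bottleneck 2. Total 2.
Augment source→N→sink: bottleneck 1. Total 3.
No augmenting path remains in the residual graph.

3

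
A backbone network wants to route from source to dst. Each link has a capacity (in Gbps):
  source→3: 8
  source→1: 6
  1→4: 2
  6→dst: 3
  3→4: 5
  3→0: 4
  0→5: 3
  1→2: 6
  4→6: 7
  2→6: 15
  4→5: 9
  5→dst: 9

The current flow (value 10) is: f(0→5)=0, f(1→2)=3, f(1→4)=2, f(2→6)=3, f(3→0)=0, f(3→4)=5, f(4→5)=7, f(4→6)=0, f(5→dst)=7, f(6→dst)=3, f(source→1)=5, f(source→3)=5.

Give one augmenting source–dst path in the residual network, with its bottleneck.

source→3→0→5→dst, bottleneck 2

Residual along source→3→0→5→dst: source→3: 3, 3→0: 4, 0→5: 3, 5→dst: 2.
Bottleneck = min = 2.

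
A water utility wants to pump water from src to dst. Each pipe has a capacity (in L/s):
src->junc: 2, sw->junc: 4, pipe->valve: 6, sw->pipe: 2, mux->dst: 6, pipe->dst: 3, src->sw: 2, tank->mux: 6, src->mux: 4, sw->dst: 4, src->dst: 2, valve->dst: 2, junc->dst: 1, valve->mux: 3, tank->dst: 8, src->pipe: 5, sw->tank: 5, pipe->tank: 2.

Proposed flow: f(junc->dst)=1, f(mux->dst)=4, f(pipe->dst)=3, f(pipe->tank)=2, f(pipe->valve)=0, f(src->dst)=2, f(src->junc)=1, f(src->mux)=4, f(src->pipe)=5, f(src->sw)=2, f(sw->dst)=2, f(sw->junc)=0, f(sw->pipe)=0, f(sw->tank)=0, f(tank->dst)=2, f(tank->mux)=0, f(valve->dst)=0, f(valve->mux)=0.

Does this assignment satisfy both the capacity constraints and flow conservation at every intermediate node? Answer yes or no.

Every edge has 0 ≤ f(e) ≤ cap(e).
At each intermediate node, inflow equals outflow.

Yes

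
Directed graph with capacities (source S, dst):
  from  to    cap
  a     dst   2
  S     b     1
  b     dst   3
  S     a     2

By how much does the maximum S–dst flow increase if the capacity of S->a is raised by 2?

Original max flow = 3.
Even with extra capacity on S->a, another cut of capacity 3 remains binding.
New max flow = 3. Increase = 0.

0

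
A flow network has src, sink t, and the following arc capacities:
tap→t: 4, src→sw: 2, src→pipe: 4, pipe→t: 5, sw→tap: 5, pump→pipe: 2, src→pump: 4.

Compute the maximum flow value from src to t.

7

Augment src→pipe→t: bottleneck 4. Total 4.
Augment src→pump→pipe→t: bottleneck 1. Total 5.
Augment src→sw→tap→t: bottleneck 2. Total 7.
No augmenting path remains in the residual graph.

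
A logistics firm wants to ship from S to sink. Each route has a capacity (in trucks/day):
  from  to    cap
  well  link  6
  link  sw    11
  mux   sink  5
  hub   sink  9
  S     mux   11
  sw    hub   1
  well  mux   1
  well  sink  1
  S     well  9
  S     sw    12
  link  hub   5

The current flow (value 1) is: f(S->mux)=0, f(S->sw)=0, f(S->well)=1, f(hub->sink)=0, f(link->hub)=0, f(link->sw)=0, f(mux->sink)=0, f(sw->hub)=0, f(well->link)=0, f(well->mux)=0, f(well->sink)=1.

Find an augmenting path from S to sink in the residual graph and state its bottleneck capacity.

S->mux->sink, bottleneck 5

Residual along S->mux->sink: S->mux: 11, mux->sink: 5.
Bottleneck = min = 5.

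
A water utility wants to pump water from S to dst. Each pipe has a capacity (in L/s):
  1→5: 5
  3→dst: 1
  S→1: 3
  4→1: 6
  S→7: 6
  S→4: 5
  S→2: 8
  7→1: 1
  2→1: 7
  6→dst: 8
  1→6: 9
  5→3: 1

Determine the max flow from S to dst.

9

Augment S→1→6→dst: bottleneck 3. Total 3.
Augment S→4→1→6→dst: bottleneck 5. Total 8.
Augment S→2→1→5→3→dst: bottleneck 1. Total 9.
No augmenting path remains in the residual graph.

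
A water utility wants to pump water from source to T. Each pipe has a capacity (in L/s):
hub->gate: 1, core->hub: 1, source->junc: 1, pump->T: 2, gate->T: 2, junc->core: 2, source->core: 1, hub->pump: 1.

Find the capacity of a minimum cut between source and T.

Max flow = 1 (via 1 augmenting path).
In the residual at optimum, the set reachable from source is {core, junc, source}.
Cut edges: core->hub (cap 1). Sum = 1.

1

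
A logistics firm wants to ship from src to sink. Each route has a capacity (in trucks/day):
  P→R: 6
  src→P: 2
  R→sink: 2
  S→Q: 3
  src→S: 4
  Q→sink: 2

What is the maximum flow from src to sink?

4

Augment src→S→Q→sink: bottleneck 2. Total 2.
Augment src→P→R→sink: bottleneck 2. Total 4.
No augmenting path remains in the residual graph.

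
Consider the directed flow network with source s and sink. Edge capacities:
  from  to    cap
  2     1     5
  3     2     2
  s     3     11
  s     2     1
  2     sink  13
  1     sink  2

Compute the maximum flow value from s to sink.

3

Augment s→2→sink: bottleneck 1. Total 1.
Augment s→3→2→sink: bottleneck 2. Total 3.
No augmenting path remains in the residual graph.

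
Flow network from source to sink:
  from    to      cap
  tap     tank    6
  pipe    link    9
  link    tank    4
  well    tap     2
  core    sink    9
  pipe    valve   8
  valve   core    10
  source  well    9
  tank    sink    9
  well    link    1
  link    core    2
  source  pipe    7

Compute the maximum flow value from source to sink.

Augment source→pipe→valve→core→sink: bottleneck 7. Total 7.
Augment source→well→link→core→sink: bottleneck 1. Total 8.
Augment source→well→tap→tank→sink: bottleneck 2. Total 10.
No augmenting path remains in the residual graph.

10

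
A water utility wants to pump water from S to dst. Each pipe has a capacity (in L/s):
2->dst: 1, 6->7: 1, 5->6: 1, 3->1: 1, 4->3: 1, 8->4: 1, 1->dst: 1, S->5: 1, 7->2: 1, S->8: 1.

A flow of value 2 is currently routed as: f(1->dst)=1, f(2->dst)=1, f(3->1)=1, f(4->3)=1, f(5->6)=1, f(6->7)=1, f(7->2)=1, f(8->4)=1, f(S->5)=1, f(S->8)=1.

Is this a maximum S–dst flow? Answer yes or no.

Yes

Residual reachable from S: {S}; dst is not reachable.
Saturated cut: S->8, S->5 with total capacity 2 = current flow value. Flow is maximum.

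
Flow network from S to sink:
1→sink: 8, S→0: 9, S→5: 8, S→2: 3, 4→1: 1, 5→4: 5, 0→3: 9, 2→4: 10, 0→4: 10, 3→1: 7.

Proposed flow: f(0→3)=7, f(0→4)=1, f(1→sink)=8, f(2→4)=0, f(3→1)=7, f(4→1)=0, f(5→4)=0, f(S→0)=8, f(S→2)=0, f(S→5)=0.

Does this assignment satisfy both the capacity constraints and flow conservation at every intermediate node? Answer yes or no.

No

Conservation fails at 4: inflow 1 ≠ outflow 0.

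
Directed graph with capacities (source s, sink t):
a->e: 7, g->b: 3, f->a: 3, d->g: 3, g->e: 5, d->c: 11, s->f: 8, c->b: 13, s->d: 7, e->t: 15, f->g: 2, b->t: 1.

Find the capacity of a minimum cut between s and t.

Max flow = 9 (via 4 augmenting paths).
In the residual at optimum, the set reachable from s is {b, c, d, f, s}.
Cut edges: d->g (cap 3), f->g (cap 2), f->a (cap 3), b->t (cap 1). Sum = 9.

9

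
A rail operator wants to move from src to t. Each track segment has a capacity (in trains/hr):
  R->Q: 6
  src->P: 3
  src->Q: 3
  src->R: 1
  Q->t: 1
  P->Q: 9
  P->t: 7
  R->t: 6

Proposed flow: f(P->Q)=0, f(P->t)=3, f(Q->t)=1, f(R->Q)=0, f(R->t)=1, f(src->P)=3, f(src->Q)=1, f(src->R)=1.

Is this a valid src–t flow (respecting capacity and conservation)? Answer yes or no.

Every edge has 0 ≤ f(e) ≤ cap(e).
At each intermediate node, inflow equals outflow.

Yes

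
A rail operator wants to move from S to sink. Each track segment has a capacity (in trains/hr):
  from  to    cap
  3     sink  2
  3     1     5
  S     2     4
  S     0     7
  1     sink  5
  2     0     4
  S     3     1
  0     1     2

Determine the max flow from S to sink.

Augment S→3→sink: bottleneck 1. Total 1.
Augment S→0→1→sink: bottleneck 2. Total 3.
No augmenting path remains in the residual graph.

3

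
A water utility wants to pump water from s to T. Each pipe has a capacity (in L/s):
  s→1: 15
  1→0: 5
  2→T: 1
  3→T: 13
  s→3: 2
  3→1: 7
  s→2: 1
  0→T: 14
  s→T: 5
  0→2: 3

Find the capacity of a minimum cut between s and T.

Max flow = 13 (via 4 augmenting paths).
In the residual at optimum, the set reachable from s is {1, s}.
Cut edges: s→3 (cap 2), s→2 (cap 1), s→T (cap 5), 1→0 (cap 5). Sum = 13.

13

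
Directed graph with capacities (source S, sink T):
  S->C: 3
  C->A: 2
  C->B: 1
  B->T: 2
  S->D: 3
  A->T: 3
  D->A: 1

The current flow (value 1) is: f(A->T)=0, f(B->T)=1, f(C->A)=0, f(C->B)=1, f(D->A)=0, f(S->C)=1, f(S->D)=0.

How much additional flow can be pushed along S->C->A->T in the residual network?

2

Residual capacities along the path: S->C: 2, C->A: 2, A->T: 3.
Minimum is 2.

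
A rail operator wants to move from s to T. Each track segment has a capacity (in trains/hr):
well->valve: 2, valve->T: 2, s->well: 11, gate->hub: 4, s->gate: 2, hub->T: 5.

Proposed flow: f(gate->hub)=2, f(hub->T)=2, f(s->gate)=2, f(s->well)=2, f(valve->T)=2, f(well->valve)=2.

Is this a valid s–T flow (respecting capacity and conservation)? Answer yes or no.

Yes

Every edge has 0 ≤ f(e) ≤ cap(e).
At each intermediate node, inflow equals outflow.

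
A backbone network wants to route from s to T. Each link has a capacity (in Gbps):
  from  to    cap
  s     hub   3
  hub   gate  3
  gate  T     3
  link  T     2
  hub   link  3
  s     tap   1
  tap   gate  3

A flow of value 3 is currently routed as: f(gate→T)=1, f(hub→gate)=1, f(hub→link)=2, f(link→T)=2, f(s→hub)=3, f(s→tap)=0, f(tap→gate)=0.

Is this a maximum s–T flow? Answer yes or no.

No

Residual path s→tap→gate→T has bottleneck 1 > 0.
Pushing 1 along it raises the flow to 4, so the given flow is not maximum.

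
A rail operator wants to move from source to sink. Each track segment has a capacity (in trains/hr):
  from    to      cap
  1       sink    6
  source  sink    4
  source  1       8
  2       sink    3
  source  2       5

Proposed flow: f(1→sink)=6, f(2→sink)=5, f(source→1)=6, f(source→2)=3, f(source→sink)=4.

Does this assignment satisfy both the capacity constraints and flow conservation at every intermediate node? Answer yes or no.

Capacity violated on 2→sink: flow 5 > capacity 3.

No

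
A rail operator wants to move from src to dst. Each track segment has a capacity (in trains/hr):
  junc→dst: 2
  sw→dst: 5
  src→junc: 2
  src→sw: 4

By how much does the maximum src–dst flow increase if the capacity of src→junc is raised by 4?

Original max flow = 6.
Even with extra capacity on src→junc, another cut of capacity 6 remains binding.
New max flow = 6. Increase = 0.

0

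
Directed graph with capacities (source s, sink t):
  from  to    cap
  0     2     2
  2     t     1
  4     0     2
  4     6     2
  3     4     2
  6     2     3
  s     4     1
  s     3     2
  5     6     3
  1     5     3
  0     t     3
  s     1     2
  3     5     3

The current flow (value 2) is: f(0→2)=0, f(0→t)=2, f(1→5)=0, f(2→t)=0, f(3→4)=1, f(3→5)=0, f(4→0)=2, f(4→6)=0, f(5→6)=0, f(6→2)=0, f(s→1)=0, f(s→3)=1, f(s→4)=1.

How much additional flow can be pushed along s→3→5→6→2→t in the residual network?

Residual capacities along the path: s→3: 1, 3→5: 3, 5→6: 3, 6→2: 3, 2→t: 1.
Minimum is 1.

1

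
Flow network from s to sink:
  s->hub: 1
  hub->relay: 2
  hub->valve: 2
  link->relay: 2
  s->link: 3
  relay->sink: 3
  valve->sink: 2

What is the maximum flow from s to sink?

3

Augment s->hub->valve->sink: bottleneck 1. Total 1.
Augment s->link->relay->sink: bottleneck 2. Total 3.
No augmenting path remains in the residual graph.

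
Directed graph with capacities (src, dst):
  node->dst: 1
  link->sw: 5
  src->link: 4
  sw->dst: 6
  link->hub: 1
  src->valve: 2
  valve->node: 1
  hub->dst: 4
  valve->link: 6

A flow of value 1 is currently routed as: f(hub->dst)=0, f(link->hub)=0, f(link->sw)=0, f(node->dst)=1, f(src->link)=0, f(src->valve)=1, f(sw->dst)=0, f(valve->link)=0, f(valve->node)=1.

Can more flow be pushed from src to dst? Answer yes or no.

Residual path src->link->sw->dst has bottleneck 4 > 0.
Pushing 4 along it raises the flow to 5, so the given flow is not maximum.

Yes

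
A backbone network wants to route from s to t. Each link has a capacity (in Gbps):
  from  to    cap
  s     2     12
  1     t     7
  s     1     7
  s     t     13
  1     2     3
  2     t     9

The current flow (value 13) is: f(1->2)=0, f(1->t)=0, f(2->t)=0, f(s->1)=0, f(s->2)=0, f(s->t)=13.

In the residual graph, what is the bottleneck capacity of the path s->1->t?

7

Residual capacities along the path: s->1: 7, 1->t: 7.
Minimum is 7.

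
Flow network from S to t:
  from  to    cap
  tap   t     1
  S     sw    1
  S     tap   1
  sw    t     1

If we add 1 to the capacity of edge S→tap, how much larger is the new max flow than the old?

0

Original max flow = 2.
Even with extra capacity on S→tap, another cut of capacity 2 remains binding.
New max flow = 2. Increase = 0.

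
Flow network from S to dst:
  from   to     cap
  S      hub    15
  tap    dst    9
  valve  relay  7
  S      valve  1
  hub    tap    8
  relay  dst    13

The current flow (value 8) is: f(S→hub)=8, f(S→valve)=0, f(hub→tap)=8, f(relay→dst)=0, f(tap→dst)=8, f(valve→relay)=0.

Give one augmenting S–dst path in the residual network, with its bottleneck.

Residual along S→valve→relay→dst: S→valve: 1, valve→relay: 7, relay→dst: 13.
Bottleneck = min = 1.

S→valve→relay→dst, bottleneck 1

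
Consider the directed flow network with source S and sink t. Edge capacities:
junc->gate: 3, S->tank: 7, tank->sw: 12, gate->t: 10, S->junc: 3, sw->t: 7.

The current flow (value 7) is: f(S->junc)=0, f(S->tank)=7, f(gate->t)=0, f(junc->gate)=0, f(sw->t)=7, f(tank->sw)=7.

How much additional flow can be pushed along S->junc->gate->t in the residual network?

Residual capacities along the path: S->junc: 3, junc->gate: 3, gate->t: 10.
Minimum is 3.

3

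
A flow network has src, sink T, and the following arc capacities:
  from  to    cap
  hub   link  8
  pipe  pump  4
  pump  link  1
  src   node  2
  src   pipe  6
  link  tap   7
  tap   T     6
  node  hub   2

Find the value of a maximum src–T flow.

3

Augment src→pipe→pump→link→tap→T: bottleneck 1. Total 1.
Augment src→node→hub→link→tap→T: bottleneck 2. Total 3.
No augmenting path remains in the residual graph.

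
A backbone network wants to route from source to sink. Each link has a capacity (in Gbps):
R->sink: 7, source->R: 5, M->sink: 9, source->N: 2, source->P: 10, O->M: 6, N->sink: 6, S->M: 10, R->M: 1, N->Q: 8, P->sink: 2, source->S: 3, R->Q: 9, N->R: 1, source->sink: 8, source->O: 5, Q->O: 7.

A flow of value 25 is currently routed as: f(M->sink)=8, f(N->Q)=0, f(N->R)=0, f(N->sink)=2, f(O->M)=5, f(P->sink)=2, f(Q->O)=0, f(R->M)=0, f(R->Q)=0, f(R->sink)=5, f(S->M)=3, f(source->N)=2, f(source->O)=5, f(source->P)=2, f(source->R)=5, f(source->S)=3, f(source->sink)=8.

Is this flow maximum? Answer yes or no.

Residual reachable from source: {P, source}; sink is not reachable.
Saturated cut: source->N, source->R, source->S, source->O, source->sink, P->sink with total capacity 25 = current flow value. Flow is maximum.

Yes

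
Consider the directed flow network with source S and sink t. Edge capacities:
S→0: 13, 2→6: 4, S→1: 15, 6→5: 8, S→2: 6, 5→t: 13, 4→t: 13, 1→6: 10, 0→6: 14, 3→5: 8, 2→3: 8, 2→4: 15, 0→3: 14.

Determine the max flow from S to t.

19

Augment S→2→4→t: bottleneck 6. Total 6.
Augment S→0→3→5→t: bottleneck 8. Total 14.
Augment S→0→6→5→t: bottleneck 5. Total 19.
No augmenting path remains in the residual graph.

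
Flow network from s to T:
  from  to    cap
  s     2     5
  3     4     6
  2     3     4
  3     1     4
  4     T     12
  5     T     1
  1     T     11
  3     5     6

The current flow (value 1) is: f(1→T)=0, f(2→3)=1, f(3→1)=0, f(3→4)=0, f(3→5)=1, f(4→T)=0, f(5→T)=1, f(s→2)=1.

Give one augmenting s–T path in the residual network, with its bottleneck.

Residual along s→2→3→1→T: s→2: 4, 2→3: 3, 3→1: 4, 1→T: 11.
Bottleneck = min = 3.

s→2→3→1→T, bottleneck 3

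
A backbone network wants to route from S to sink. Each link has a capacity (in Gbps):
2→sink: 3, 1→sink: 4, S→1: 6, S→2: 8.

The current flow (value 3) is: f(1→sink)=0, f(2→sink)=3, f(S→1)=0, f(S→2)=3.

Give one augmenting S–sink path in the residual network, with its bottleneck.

S→1→sink, bottleneck 4

Residual along S→1→sink: S→1: 6, 1→sink: 4.
Bottleneck = min = 4.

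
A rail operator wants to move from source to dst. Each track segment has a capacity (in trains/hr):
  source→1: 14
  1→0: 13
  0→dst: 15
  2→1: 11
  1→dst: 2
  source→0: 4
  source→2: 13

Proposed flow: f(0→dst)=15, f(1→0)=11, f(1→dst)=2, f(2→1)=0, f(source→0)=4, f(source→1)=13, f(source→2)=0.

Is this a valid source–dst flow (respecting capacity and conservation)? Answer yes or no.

Every edge has 0 ≤ f(e) ≤ cap(e).
At each intermediate node, inflow equals outflow.

Yes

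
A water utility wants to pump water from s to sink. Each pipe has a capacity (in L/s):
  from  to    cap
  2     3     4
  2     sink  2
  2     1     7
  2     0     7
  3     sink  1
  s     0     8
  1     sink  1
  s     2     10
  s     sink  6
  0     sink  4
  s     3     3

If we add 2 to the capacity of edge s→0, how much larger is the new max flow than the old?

0

Original max flow = 14.
Edge s→0 does not cross the min cut (source side {0, 1, 2, 3, s}), so extra capacity there cannot help.
New max flow = 14. Increase = 0.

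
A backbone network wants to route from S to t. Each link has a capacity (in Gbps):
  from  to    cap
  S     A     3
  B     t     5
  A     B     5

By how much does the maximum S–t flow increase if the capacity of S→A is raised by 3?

Original max flow = 3.
After raising cap(S→A), augmenting paths through that edge carry 2 more units.
New max flow = 5. Increase = 2.

2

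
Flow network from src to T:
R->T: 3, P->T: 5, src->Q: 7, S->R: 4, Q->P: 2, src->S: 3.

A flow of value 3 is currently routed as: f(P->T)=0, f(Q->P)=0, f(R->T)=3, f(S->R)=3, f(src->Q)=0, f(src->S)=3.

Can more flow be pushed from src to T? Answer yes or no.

Yes

Residual path src->Q->P->T has bottleneck 2 > 0.
Pushing 2 along it raises the flow to 5, so the given flow is not maximum.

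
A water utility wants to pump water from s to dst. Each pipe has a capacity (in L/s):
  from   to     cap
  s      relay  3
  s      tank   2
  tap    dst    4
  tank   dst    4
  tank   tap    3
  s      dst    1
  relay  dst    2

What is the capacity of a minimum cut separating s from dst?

Max flow = 5 (via 3 augmenting paths).
In the residual at optimum, the set reachable from s is {relay, s}.
Cut edges: s→tank (cap 2), s→dst (cap 1), relay→dst (cap 2). Sum = 5.

5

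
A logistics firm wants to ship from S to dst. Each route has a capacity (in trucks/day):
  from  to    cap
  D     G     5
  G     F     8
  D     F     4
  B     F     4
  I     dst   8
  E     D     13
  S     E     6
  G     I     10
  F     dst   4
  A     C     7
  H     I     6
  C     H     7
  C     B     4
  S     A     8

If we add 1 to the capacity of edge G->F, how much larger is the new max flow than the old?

Original max flow = 12.
Edge G->F does not cross the min cut (source side {A, B, C, D, E, F, G, H, I, S}), so extra capacity there cannot help.
New max flow = 12. Increase = 0.

0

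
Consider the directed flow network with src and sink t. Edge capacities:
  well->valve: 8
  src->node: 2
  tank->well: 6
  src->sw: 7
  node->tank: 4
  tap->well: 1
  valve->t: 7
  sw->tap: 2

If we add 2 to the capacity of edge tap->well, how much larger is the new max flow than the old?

1

Original max flow = 3.
After raising cap(tap->well), augmenting paths through that edge carry 1 more unit.
New max flow = 4. Increase = 1.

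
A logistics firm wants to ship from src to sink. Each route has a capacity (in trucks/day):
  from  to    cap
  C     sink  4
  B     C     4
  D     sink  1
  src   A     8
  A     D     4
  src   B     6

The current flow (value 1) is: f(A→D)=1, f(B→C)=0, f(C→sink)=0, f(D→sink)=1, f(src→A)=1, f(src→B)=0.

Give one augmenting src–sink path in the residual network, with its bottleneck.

src→B→C→sink, bottleneck 4

Residual along src→B→C→sink: src→B: 6, B→C: 4, C→sink: 4.
Bottleneck = min = 4.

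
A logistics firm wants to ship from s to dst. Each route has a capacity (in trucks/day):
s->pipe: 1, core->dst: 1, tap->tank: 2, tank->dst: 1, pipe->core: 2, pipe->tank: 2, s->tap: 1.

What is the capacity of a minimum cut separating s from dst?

2

Max flow = 2 (via 2 augmenting paths).
In the residual at optimum, the set reachable from s is {s}.
Cut edges: s->pipe (cap 1), s->tap (cap 1). Sum = 2.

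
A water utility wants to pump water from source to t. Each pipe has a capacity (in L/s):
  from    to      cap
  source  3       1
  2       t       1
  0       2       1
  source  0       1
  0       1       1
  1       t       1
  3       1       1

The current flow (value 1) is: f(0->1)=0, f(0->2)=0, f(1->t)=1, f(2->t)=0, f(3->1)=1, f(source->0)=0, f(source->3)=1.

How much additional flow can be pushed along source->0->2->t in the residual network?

Residual capacities along the path: source->0: 1, 0->2: 1, 2->t: 1.
Minimum is 1.

1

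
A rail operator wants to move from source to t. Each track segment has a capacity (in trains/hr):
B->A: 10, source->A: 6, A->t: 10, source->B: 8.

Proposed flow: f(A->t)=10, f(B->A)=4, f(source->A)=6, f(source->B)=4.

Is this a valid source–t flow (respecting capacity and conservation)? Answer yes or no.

Every edge has 0 ≤ f(e) ≤ cap(e).
At each intermediate node, inflow equals outflow.

Yes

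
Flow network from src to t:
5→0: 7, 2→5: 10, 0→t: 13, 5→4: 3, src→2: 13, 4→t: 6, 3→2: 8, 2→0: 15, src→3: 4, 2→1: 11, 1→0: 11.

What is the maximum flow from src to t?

16

Augment src→2→0→t: bottleneck 13. Total 13.
Augment src→3→2→5→4→t: bottleneck 3. Total 16.
No augmenting path remains in the residual graph.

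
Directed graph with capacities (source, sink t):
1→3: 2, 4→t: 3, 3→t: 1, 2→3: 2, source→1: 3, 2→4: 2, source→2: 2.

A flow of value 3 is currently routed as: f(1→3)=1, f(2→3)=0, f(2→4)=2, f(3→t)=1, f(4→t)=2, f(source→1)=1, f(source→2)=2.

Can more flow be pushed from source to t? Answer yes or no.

Residual reachable from source: {1, 3, source}; t is not reachable.
Saturated cut: source→2, 3→t with total capacity 3 = current flow value. Flow is maximum.

No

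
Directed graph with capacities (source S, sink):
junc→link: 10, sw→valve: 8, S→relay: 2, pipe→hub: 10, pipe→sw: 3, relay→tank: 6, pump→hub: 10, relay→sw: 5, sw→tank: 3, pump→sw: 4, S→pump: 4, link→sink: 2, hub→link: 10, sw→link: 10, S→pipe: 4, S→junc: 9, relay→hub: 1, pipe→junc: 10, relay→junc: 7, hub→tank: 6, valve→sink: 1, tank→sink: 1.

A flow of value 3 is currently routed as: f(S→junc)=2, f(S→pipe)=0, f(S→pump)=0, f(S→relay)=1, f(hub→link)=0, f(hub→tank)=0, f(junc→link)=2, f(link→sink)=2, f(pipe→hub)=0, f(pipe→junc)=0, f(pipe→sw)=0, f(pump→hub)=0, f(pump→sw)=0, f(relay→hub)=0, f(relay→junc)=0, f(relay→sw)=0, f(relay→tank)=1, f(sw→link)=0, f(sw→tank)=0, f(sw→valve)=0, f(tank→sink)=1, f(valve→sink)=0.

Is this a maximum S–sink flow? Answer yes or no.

Residual path S→relay→sw→valve→sink has bottleneck 1 > 0.
Pushing 1 along it raises the flow to 4, so the given flow is not maximum.

No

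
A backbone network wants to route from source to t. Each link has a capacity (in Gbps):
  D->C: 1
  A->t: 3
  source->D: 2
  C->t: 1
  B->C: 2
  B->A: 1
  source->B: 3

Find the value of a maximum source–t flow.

Augment source->B->A->t: bottleneck 1. Total 1.
Augment source->B->C->t: bottleneck 1. Total 2.
No augmenting path remains in the residual graph.

2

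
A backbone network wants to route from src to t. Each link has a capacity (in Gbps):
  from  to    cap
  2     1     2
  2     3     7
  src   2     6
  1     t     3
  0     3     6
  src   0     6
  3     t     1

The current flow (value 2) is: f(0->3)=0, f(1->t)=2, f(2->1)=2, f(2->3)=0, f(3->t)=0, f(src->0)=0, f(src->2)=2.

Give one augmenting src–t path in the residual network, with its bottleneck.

Residual along src->2->3->t: src->2: 4, 2->3: 7, 3->t: 1.
Bottleneck = min = 1.

src->2->3->t, bottleneck 1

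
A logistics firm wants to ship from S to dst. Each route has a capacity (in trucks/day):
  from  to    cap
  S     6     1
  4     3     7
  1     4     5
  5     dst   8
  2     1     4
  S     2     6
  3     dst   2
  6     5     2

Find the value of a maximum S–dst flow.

Augment S->6->5->dst: bottleneck 1. Total 1.
Augment S->2->1->4->3->dst: bottleneck 2. Total 3.
No augmenting path remains in the residual graph.

3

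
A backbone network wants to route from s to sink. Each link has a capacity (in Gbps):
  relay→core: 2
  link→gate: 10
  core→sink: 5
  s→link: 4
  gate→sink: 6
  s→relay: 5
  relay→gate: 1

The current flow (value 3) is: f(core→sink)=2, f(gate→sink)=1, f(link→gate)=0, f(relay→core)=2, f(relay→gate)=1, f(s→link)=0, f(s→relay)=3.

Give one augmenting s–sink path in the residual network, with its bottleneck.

s→link→gate→sink, bottleneck 4

Residual along s→link→gate→sink: s→link: 4, link→gate: 10, gate→sink: 5.
Bottleneck = min = 4.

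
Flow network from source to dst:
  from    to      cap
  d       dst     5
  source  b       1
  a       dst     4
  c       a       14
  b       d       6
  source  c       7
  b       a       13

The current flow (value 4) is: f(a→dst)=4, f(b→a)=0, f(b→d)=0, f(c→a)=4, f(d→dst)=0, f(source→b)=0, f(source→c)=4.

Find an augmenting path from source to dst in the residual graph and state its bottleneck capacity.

source→b→d→dst, bottleneck 1

Residual along source→b→d→dst: source→b: 1, b→d: 6, d→dst: 5.
Bottleneck = min = 1.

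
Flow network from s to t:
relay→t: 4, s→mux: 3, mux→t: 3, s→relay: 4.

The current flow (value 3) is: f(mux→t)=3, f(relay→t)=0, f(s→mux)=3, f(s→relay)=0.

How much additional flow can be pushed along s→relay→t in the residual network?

4

Residual capacities along the path: s→relay: 4, relay→t: 4.
Minimum is 4.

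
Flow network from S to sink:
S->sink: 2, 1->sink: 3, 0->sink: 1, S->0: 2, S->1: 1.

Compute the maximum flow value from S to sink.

Augment S->sink: bottleneck 2. Total 2.
Augment S->0->sink: bottleneck 1. Total 3.
Augment S->1->sink: bottleneck 1. Total 4.
No augmenting path remains in the residual graph.

4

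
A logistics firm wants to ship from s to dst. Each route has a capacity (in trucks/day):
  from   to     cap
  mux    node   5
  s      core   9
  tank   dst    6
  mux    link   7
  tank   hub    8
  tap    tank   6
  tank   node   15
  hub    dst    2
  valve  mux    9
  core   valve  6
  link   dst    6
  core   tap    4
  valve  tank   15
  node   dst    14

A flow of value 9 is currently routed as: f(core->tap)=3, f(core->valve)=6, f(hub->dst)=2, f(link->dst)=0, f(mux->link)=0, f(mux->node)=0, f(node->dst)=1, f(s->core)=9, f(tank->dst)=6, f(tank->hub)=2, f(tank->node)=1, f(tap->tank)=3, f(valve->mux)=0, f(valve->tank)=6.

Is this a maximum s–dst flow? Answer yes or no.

Yes

Residual reachable from s: {s}; dst is not reachable.
Saturated cut: s->core with total capacity 9 = current flow value. Flow is maximum.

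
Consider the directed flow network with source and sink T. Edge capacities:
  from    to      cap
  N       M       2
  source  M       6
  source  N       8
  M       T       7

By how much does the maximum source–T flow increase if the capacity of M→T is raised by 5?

Original max flow = 7.
After raising cap(M→T), augmenting paths through that edge carry 1 more unit.
New max flow = 8. Increase = 1.

1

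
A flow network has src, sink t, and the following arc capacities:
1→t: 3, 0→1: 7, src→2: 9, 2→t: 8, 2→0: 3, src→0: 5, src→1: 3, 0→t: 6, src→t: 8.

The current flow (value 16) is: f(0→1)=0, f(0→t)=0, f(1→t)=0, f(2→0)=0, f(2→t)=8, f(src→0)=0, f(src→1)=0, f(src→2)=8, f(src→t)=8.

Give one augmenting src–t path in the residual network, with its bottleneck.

src→0→t, bottleneck 5

Residual along src→0→t: src→0: 5, 0→t: 6.
Bottleneck = min = 5.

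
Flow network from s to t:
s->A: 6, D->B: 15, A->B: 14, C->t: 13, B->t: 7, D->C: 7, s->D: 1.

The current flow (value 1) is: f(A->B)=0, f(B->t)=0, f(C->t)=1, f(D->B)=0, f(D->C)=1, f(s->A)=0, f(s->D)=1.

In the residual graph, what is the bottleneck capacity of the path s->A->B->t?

Residual capacities along the path: s->A: 6, A->B: 14, B->t: 7.
Minimum is 6.

6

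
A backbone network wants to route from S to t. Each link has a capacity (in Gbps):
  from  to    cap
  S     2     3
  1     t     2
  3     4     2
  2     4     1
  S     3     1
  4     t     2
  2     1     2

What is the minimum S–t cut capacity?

4

Max flow = 4 (via 3 augmenting paths).
In the residual at optimum, the set reachable from S is {S}.
Cut edges: S->2 (cap 3), S->3 (cap 1). Sum = 4.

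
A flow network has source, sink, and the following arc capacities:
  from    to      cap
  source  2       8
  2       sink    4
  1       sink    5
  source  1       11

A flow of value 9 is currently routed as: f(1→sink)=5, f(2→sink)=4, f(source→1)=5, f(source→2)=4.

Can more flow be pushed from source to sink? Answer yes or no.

Residual reachable from source: {1, 2, source}; sink is not reachable.
Saturated cut: 1→sink, 2→sink with total capacity 9 = current flow value. Flow is maximum.

No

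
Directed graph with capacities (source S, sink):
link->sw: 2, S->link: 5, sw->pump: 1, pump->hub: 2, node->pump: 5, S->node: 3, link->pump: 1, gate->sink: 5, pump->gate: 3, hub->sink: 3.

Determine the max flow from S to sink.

Augment S->link->pump->gate->sink: bottleneck 1. Total 1.
Augment S->node->pump->gate->sink: bottleneck 2. Total 3.
Augment S->node->pump->hub->sink: bottleneck 1. Total 4.
Augment S->link->sw->pump->hub->sink: bottleneck 1. Total 5.
No augmenting path remains in the residual graph.

5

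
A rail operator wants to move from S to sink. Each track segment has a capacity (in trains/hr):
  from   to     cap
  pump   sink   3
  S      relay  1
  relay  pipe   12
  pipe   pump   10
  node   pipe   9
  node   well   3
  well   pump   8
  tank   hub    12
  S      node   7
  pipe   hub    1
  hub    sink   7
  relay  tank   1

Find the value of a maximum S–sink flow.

Augment S→relay→tank→hub→sink: bottleneck 1. Total 1.
Augment S→node→pipe→hub→sink: bottleneck 1. Total 2.
Augment S→node→pipe→pump→sink: bottleneck 3. Total 5.
No augmenting path remains in the residual graph.

5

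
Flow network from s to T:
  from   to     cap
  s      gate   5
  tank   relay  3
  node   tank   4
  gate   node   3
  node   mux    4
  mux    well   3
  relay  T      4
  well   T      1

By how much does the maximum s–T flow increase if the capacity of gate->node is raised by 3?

1

Original max flow = 3.
After raising cap(gate->node), augmenting paths through that edge carry 1 more unit.
New max flow = 4. Increase = 1.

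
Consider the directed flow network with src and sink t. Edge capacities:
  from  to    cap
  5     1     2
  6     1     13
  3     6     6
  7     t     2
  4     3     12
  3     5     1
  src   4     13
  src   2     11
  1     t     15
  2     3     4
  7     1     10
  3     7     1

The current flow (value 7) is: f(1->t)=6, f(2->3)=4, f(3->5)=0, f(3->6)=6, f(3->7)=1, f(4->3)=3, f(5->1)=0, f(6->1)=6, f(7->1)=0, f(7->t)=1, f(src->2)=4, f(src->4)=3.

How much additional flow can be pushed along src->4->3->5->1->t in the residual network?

Residual capacities along the path: src->4: 10, 4->3: 9, 3->5: 1, 5->1: 2, 1->t: 9.
Minimum is 1.

1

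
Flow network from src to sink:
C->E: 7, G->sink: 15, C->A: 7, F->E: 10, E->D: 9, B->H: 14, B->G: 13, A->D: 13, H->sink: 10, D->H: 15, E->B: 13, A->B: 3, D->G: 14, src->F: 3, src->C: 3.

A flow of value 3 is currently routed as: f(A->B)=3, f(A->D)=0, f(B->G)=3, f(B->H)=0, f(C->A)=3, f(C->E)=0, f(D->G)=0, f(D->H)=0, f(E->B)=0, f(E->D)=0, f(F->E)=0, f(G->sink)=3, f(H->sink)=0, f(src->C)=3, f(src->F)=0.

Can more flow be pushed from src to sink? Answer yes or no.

Residual path src->F->E->B->G->sink has bottleneck 3 > 0.
Pushing 3 along it raises the flow to 6, so the given flow is not maximum.

Yes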